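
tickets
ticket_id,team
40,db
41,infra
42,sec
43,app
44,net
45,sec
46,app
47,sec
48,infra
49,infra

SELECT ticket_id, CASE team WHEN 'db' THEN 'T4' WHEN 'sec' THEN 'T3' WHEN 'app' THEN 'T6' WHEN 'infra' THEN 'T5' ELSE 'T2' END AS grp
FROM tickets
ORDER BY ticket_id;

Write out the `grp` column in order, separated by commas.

ticket_id=40: team='db' → T4
ticket_id=41: team='infra' → T5
ticket_id=42: team='sec' → T3
ticket_id=43: team='app' → T6
ticket_id=44: ELSE → T2
ticket_id=45: team='sec' → T3
ticket_id=46: team='app' → T6
ticket_id=47: team='sec' → T3
ticket_id=48: team='infra' → T5
ticket_id=49: team='infra' → T5

T4, T5, T3, T6, T2, T3, T6, T3, T5, T5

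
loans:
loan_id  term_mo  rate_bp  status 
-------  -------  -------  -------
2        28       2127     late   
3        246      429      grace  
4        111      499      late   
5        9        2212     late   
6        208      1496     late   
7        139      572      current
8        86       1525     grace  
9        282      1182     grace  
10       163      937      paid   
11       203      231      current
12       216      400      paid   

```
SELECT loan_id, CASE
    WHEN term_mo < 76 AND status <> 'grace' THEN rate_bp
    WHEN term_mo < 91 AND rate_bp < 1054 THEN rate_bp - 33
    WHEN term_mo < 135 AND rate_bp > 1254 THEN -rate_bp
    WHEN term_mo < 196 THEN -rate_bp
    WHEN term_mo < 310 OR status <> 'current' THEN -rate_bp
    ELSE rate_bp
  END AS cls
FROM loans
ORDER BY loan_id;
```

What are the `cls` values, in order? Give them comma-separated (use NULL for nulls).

2127, -429, -499, 2212, -1496, -572, -1525, -1182, -937, -231, -400

loan_id=2: term_mo < 76 AND status <> 'grace' → 2127
loan_id=3: term_mo < 310 OR status <> 'current' → -429
loan_id=4: term_mo < 196 → -499
loan_id=5: term_mo < 76 AND status <> 'grace' → 2212
loan_id=6: term_mo < 310 OR status <> 'current' → -1496
loan_id=7: term_mo < 196 → -572
loan_id=8: term_mo < 135 AND rate_bp > 1254 → -1525
loan_id=9: term_mo < 310 OR status <> 'current' → -1182
loan_id=10: term_mo < 196 → -937
loan_id=11: term_mo < 310 OR status <> 'current' → -231
loan_id=12: term_mo < 310 OR status <> 'current' → -400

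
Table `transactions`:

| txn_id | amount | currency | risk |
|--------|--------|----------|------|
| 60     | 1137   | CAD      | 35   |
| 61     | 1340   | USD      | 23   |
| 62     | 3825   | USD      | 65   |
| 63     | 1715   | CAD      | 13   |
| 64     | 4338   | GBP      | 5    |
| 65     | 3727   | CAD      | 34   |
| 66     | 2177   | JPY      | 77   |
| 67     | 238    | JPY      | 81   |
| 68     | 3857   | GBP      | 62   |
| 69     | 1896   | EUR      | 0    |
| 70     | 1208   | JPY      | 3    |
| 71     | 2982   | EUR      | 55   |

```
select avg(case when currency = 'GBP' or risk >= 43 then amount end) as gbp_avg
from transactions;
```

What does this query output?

txn_id=60: ✗
txn_id=61: ✗
txn_id=62: ✓ → 3825
txn_id=63: ✗
txn_id=64: ✓ → 4338
txn_id=65: ✗
txn_id=66: ✓ → 2177
txn_id=67: ✓ → 238
txn_id=68: ✓ → 3857
txn_id=69: ✗
txn_id=70: ✗
txn_id=71: ✓ → 2982
gbp_avg = (3825 + 4338 + 2177 + 238 + 3857 + 2982) / 6 = 2902.8333333333

2902.8333333333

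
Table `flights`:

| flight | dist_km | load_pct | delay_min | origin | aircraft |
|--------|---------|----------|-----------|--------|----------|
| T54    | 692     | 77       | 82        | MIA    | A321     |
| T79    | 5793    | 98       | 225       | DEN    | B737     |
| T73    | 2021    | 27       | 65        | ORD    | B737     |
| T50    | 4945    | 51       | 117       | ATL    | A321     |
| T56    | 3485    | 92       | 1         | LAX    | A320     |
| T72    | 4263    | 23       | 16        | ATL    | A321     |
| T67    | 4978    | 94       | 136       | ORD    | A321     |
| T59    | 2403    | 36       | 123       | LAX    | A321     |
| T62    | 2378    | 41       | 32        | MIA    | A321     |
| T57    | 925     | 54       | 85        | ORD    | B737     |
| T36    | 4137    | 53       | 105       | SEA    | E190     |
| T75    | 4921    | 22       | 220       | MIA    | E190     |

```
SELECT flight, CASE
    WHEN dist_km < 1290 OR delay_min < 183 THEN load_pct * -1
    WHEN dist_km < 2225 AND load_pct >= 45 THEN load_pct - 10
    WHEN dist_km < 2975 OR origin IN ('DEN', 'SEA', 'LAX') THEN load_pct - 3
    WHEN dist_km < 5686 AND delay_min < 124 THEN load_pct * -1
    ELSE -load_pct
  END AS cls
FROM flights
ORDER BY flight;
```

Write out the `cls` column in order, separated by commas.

flight=T36: dist_km < 1290 OR delay_min < 183 → -53
flight=T50: dist_km < 1290 OR delay_min < 183 → -51
flight=T54: dist_km < 1290 OR delay_min < 183 → -77
flight=T56: dist_km < 1290 OR delay_min < 183 → -92
flight=T57: dist_km < 1290 OR delay_min < 183 → -54
flight=T59: dist_km < 1290 OR delay_min < 183 → -36
flight=T62: dist_km < 1290 OR delay_min < 183 → -41
flight=T67: dist_km < 1290 OR delay_min < 183 → -94
flight=T72: dist_km < 1290 OR delay_min < 183 → -23
flight=T73: dist_km < 1290 OR delay_min < 183 → -27
flight=T75: ELSE → -22
flight=T79: dist_km < 2975 OR origin IN ('DEN', 'SEA', 'LAX') → 95

-53, -51, -77, -92, -54, -36, -41, -94, -23, -27, -22, 95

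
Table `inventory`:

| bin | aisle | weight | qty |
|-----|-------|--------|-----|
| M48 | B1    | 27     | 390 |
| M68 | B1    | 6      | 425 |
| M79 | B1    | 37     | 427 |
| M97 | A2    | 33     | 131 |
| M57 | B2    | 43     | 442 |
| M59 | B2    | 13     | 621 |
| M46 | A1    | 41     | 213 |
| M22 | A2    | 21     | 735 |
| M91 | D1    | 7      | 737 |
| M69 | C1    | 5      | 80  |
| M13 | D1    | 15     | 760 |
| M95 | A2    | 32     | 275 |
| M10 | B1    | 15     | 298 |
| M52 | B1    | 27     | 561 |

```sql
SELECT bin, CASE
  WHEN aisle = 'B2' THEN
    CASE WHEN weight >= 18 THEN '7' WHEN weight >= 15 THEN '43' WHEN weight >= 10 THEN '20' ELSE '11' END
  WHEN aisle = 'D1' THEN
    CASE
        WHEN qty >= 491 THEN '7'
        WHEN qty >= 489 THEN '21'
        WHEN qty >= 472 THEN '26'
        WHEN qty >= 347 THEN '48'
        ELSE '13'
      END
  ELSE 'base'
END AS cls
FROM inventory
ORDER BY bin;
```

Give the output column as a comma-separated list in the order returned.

base, 7, base, base, base, base, 7, 20, base, base, base, 7, base, base

bin=M10: aisle='B1' → outer ELSE → base
bin=M13: aisle='D1' → inner[qty >= 491] → 7
bin=M22: aisle='A2' → outer ELSE → base
bin=M46: aisle='A1' → outer ELSE → base
bin=M48: aisle='B1' → outer ELSE → base
bin=M52: aisle='B1' → outer ELSE → base
bin=M57: aisle='B2' → inner[weight >= 18] → 7
bin=M59: aisle='B2' → inner[weight >= 10] → 20
bin=M68: aisle='B1' → outer ELSE → base
bin=M69: aisle='C1' → outer ELSE → base
bin=M79: aisle='B1' → outer ELSE → base
bin=M91: aisle='D1' → inner[qty >= 491] → 7
bin=M95: aisle='A2' → outer ELSE → base
bin=M97: aisle='A2' → outer ELSE → base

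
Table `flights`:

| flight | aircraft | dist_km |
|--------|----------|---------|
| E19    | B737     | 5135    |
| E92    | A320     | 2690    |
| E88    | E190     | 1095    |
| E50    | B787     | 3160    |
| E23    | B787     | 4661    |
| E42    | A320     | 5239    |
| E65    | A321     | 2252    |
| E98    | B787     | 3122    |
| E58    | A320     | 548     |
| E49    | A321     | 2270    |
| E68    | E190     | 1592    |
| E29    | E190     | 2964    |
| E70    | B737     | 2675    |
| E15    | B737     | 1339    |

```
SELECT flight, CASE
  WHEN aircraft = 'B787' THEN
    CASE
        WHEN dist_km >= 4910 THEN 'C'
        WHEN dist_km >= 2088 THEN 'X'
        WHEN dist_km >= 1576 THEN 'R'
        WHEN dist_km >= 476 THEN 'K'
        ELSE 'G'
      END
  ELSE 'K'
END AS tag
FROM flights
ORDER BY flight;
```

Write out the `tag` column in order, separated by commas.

K, K, X, K, K, K, X, K, K, K, K, K, K, X

flight=E15: aircraft='B737' → outer ELSE → K
flight=E19: aircraft='B737' → outer ELSE → K
flight=E23: aircraft='B787' → inner[dist_km >= 2088] → X
flight=E29: aircraft='E190' → outer ELSE → K
flight=E42: aircraft='A320' → outer ELSE → K
flight=E49: aircraft='A321' → outer ELSE → K
flight=E50: aircraft='B787' → inner[dist_km >= 2088] → X
flight=E58: aircraft='A320' → outer ELSE → K
flight=E65: aircraft='A321' → outer ELSE → K
flight=E68: aircraft='E190' → outer ELSE → K
flight=E70: aircraft='B737' → outer ELSE → K
flight=E88: aircraft='E190' → outer ELSE → K
flight=E92: aircraft='A320' → outer ELSE → K
flight=E98: aircraft='B787' → inner[dist_km >= 2088] → X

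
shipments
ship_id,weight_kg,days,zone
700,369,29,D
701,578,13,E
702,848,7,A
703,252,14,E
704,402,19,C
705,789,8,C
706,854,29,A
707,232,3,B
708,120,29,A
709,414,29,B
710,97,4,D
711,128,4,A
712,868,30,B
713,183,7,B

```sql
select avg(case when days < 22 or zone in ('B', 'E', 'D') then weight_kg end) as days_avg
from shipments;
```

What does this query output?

430

ship_id=700: ✓ → 369
ship_id=701: ✓ → 578
ship_id=702: ✓ → 848
ship_id=703: ✓ → 252
ship_id=704: ✓ → 402
ship_id=705: ✓ → 789
ship_id=706: ✗
ship_id=707: ✓ → 232
ship_id=708: ✗
ship_id=709: ✓ → 414
ship_id=710: ✓ → 97
ship_id=711: ✓ → 128
ship_id=712: ✓ → 868
ship_id=713: ✓ → 183
days_avg = (369 + 578 + 848 + 252 + 402 + 789 + 232 + 414 + 97 + 128 + 868 + 183) / 12 = 430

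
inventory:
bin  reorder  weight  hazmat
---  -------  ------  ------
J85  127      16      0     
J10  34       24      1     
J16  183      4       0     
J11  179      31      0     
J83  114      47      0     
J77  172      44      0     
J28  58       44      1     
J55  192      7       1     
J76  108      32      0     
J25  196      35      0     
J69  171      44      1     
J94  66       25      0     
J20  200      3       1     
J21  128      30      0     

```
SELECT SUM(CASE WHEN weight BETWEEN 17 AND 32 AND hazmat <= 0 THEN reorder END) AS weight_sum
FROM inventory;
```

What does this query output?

bin=J85: ✗
bin=J10: ✗
bin=J16: ✗
bin=J11: ✓ → 179
bin=J83: ✗
bin=J77: ✗
bin=J28: ✗
bin=J55: ✗
bin=J76: ✓ → 108
bin=J25: ✗
bin=J69: ✗
bin=J94: ✓ → 66
bin=J20: ✗
bin=J21: ✓ → 128
weight_sum = 179 + 108 + 66 + 128 = 481

481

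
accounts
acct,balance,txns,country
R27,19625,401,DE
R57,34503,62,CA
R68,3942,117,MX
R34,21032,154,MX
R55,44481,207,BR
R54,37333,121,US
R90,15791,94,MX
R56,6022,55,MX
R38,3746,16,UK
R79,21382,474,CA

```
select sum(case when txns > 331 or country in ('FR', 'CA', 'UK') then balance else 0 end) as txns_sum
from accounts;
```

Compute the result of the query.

79256

acct=R27: ✓ → 19625
acct=R57: ✓ → 34503
acct=R68: ✗
acct=R34: ✗
acct=R55: ✗
acct=R54: ✗
acct=R90: ✗
acct=R56: ✗
acct=R38: ✓ → 3746
acct=R79: ✓ → 21382
txns_sum = 19625 + 34503 + 3746 + 21382 = 79256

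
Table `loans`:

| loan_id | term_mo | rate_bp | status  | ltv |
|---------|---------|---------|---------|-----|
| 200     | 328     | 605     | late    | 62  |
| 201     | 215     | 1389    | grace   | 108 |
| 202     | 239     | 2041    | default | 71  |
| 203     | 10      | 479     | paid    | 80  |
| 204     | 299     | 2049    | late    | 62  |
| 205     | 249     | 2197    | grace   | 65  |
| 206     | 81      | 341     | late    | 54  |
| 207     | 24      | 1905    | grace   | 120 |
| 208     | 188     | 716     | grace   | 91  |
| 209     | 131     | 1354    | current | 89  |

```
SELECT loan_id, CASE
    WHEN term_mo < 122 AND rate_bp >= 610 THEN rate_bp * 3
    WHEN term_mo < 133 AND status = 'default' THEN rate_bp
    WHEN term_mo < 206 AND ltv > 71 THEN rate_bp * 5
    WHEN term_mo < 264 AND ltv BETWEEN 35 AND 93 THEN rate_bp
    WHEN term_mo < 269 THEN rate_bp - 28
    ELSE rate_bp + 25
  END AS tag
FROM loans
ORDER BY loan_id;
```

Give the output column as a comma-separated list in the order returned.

loan_id=200: ELSE → 630
loan_id=201: term_mo < 269 → 1361
loan_id=202: term_mo < 264 AND ltv BETWEEN 35 AND 93 → 2041
loan_id=203: term_mo < 206 AND ltv > 71 → 2395
loan_id=204: ELSE → 2074
loan_id=205: term_mo < 264 AND ltv BETWEEN 35 AND 93 → 2197
loan_id=206: term_mo < 264 AND ltv BETWEEN 35 AND 93 → 341
loan_id=207: term_mo < 122 AND rate_bp >= 610 → 5715
loan_id=208: term_mo < 206 AND ltv > 71 → 3580
loan_id=209: term_mo < 206 AND ltv > 71 → 6770

630, 1361, 2041, 2395, 2074, 2197, 341, 5715, 3580, 6770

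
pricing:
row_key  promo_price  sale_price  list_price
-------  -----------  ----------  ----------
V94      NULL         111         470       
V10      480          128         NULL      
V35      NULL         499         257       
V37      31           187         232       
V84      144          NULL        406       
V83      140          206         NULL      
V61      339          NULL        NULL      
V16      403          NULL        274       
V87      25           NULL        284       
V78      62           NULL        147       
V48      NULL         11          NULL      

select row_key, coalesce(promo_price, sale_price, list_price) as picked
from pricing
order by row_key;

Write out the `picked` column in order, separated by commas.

480, 403, 499, 31, 11, 339, 62, 140, 144, 25, 111

row_key=V10: promo_price=480 → 480
row_key=V16: promo_price=403 → 403
row_key=V35: promo_price=NULL, sale_price=499 → 499
row_key=V37: promo_price=31 → 31
row_key=V48: promo_price=NULL, sale_price=11 → 11
row_key=V61: promo_price=339 → 339
row_key=V78: promo_price=62 → 62
row_key=V83: promo_price=140 → 140
row_key=V84: promo_price=144 → 144
row_key=V87: promo_price=25 → 25
row_key=V94: promo_price=NULL, sale_price=111 → 111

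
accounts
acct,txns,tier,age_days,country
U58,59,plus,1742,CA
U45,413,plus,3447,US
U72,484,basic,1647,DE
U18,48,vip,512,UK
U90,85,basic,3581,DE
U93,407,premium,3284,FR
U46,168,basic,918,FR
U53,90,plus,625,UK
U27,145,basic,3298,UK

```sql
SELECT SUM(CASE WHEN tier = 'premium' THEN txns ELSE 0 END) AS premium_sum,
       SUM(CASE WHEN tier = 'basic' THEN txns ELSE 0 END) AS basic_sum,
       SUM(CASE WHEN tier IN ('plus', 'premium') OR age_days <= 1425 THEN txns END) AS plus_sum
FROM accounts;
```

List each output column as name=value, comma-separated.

[premium_sum: tier = 'premium']
acct=U58: ✗
acct=U45: ✗
acct=U72: ✗
acct=U18: ✗
acct=U90: ✗
acct=U93: ✓ → 407
acct=U46: ✗
acct=U53: ✗
acct=U27: ✗
premium_sum = 407
—
[basic_sum: tier = 'basic']
acct=U58: ✗
acct=U45: ✗
acct=U72: ✓ → 484
acct=U18: ✗
acct=U90: ✓ → 85
acct=U93: ✗
acct=U46: ✓ → 168
acct=U53: ✗
acct=U27: ✓ → 145
basic_sum = 484 + 85 + 168 + 145 = 882
—
[plus_sum: tier IN ('plus', 'premium') OR age_days <= 1425]
acct=U58: ✓ → 59
acct=U45: ✓ → 413
acct=U72: ✗
acct=U18: ✓ → 48
acct=U90: ✗
acct=U93: ✓ → 407
acct=U46: ✓ → 168
acct=U53: ✓ → 90
acct=U27: ✗
plus_sum = 59 + 413 + 48 + 407 + 168 + 90 = 1185

premium_sum=407, basic_sum=882, plus_sum=1185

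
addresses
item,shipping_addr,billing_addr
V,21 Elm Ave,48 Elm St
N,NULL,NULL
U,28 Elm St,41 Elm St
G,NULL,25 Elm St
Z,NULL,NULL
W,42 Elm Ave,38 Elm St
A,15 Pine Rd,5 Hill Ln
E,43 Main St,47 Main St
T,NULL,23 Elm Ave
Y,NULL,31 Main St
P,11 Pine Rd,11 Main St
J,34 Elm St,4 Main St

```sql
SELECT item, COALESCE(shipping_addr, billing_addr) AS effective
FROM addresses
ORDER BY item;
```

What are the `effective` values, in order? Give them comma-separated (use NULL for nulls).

15 Pine Rd, 43 Main St, 25 Elm St, 34 Elm St, NULL, 11 Pine Rd, 23 Elm Ave, 28 Elm St, 21 Elm Ave, 42 Elm Ave, 31 Main St, NULL

item=A: shipping_addr=15 Pine Rd → 15 Pine Rd
item=E: shipping_addr=43 Main St → 43 Main St
item=G: shipping_addr=NULL, billing_addr=25 Elm St → 25 Elm St
item=J: shipping_addr=34 Elm St → 34 Elm St
item=N: shipping_addr=NULL, billing_addr=NULL (all NULL) → NULL
item=P: shipping_addr=11 Pine Rd → 11 Pine Rd
item=T: shipping_addr=NULL, billing_addr=23 Elm Ave → 23 Elm Ave
item=U: shipping_addr=28 Elm St → 28 Elm St
item=V: shipping_addr=21 Elm Ave → 21 Elm Ave
item=W: shipping_addr=42 Elm Ave → 42 Elm Ave
item=Y: shipping_addr=NULL, billing_addr=31 Main St → 31 Main St
item=Z: shipping_addr=NULL, billing_addr=NULL (all NULL) → NULL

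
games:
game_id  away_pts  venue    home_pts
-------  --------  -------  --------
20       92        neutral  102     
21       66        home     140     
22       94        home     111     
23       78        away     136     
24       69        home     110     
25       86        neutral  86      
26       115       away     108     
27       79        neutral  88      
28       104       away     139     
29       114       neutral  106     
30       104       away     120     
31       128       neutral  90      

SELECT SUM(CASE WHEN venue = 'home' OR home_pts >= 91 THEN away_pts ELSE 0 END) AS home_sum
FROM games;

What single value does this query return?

game_id=20: ✓ → 92
game_id=21: ✓ → 66
game_id=22: ✓ → 94
game_id=23: ✓ → 78
game_id=24: ✓ → 69
game_id=25: ✗
game_id=26: ✓ → 115
game_id=27: ✗
game_id=28: ✓ → 104
game_id=29: ✓ → 114
game_id=30: ✓ → 104
game_id=31: ✗
home_sum = 92 + 66 + 94 + 78 + 69 + 115 + 104 + 114 + 104 = 836

836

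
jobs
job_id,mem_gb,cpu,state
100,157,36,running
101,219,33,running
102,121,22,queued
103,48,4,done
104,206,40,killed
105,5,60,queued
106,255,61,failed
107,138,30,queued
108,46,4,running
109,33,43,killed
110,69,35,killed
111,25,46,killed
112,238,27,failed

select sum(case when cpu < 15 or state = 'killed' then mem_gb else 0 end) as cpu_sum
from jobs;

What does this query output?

427

job_id=100: ✗
job_id=101: ✗
job_id=102: ✗
job_id=103: ✓ → 48
job_id=104: ✓ → 206
job_id=105: ✗
job_id=106: ✗
job_id=107: ✗
job_id=108: ✓ → 46
job_id=109: ✓ → 33
job_id=110: ✓ → 69
job_id=111: ✓ → 25
job_id=112: ✗
cpu_sum = 48 + 206 + 46 + 33 + 69 + 25 = 427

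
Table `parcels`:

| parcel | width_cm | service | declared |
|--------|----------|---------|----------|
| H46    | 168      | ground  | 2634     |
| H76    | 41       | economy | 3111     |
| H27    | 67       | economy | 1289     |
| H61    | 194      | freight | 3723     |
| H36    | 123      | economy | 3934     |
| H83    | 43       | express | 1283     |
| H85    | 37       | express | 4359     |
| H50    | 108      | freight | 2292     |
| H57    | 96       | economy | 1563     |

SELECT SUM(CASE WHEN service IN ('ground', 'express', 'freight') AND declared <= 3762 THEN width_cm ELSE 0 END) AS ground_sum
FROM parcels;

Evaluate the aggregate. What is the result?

513

parcel=H46: ✓ → 168
parcel=H76: ✗
parcel=H27: ✗
parcel=H61: ✓ → 194
parcel=H36: ✗
parcel=H83: ✓ → 43
parcel=H85: ✗
parcel=H50: ✓ → 108
parcel=H57: ✗
ground_sum = 168 + 194 + 43 + 108 = 513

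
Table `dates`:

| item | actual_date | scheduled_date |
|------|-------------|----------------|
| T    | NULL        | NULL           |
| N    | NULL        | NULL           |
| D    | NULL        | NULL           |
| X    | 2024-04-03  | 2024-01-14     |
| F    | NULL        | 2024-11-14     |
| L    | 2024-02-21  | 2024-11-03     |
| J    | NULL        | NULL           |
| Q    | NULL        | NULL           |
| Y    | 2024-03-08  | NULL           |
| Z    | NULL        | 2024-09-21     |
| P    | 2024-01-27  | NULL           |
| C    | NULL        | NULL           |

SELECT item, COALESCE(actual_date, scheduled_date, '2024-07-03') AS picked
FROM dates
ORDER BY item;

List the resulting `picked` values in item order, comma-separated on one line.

2024-07-03, 2024-07-03, 2024-11-14, 2024-07-03, 2024-02-21, 2024-07-03, 2024-01-27, 2024-07-03, 2024-07-03, 2024-04-03, 2024-03-08, 2024-09-21

item=C: actual_date=NULL, scheduled_date=NULL, → literal 2024-07-03 → 2024-07-03
item=D: actual_date=NULL, scheduled_date=NULL, → literal 2024-07-03 → 2024-07-03
item=F: actual_date=NULL, scheduled_date=2024-11-14 → 2024-11-14
item=J: actual_date=NULL, scheduled_date=NULL, → literal 2024-07-03 → 2024-07-03
item=L: actual_date=2024-02-21 → 2024-02-21
item=N: actual_date=NULL, scheduled_date=NULL, → literal 2024-07-03 → 2024-07-03
item=P: actual_date=2024-01-27 → 2024-01-27
item=Q: actual_date=NULL, scheduled_date=NULL, → literal 2024-07-03 → 2024-07-03
item=T: actual_date=NULL, scheduled_date=NULL, → literal 2024-07-03 → 2024-07-03
item=X: actual_date=2024-04-03 → 2024-04-03
item=Y: actual_date=2024-03-08 → 2024-03-08
item=Z: actual_date=NULL, scheduled_date=2024-09-21 → 2024-09-21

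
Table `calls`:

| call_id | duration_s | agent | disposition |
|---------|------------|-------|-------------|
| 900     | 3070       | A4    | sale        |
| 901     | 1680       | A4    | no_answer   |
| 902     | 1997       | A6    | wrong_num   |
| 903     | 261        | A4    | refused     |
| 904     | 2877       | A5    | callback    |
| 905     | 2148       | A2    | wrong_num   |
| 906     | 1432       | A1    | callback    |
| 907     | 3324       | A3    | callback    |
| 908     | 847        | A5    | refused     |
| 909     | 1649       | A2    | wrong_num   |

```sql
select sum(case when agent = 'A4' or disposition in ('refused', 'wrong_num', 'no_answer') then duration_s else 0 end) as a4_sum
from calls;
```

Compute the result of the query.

11652

call_id=900: ✓ → 3070
call_id=901: ✓ → 1680
call_id=902: ✓ → 1997
call_id=903: ✓ → 261
call_id=904: ✗
call_id=905: ✓ → 2148
call_id=906: ✗
call_id=907: ✗
call_id=908: ✓ → 847
call_id=909: ✓ → 1649
a4_sum = 3070 + 1680 + 1997 + 261 + 2148 + 847 + 1649 = 11652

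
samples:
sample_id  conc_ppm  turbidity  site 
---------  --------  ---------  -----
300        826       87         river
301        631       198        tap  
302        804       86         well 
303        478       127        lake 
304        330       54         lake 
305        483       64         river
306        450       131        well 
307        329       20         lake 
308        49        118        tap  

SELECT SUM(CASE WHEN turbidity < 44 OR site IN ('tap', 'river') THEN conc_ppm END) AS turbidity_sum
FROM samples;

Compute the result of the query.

2318

sample_id=300: ✓ → 826
sample_id=301: ✓ → 631
sample_id=302: ✗
sample_id=303: ✗
sample_id=304: ✗
sample_id=305: ✓ → 483
sample_id=306: ✗
sample_id=307: ✓ → 329
sample_id=308: ✓ → 49
turbidity_sum = 826 + 631 + 483 + 329 + 49 = 2318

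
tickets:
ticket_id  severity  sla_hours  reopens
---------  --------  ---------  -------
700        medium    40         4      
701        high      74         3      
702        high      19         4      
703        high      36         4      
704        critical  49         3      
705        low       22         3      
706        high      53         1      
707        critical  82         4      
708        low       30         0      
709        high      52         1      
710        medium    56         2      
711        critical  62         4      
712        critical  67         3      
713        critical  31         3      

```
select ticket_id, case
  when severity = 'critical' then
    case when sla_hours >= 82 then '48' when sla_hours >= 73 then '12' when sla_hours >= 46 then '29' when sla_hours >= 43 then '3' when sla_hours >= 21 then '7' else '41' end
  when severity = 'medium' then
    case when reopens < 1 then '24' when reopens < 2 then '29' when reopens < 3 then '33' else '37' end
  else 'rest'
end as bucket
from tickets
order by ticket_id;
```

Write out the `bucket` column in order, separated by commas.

ticket_id=700: severity='medium' → inner[ELSE] → 37
ticket_id=701: severity='high' → outer ELSE → rest
ticket_id=702: severity='high' → outer ELSE → rest
ticket_id=703: severity='high' → outer ELSE → rest
ticket_id=704: severity='critical' → inner[sla_hours >= 46] → 29
ticket_id=705: severity='low' → outer ELSE → rest
ticket_id=706: severity='high' → outer ELSE → rest
ticket_id=707: severity='critical' → inner[sla_hours >= 82] → 48
ticket_id=708: severity='low' → outer ELSE → rest
ticket_id=709: severity='high' → outer ELSE → rest
ticket_id=710: severity='medium' → inner[reopens < 3] → 33
ticket_id=711: severity='critical' → inner[sla_hours >= 46] → 29
ticket_id=712: severity='critical' → inner[sla_hours >= 46] → 29
ticket_id=713: severity='critical' → inner[sla_hours >= 21] → 7

37, rest, rest, rest, 29, rest, rest, 48, rest, rest, 33, 29, 29, 7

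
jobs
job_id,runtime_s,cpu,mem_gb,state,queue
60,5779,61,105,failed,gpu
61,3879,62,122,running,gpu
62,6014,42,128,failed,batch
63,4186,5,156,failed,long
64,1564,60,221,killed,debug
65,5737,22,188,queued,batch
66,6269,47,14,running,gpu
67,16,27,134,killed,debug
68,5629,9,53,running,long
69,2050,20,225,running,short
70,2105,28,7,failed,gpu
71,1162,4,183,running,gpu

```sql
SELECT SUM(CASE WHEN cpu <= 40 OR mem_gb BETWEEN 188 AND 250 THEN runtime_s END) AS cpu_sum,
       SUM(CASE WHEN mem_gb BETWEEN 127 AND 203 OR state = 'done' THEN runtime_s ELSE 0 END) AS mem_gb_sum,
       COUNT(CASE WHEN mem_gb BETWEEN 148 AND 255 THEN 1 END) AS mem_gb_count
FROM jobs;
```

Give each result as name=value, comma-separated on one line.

[cpu_sum: cpu <= 40 OR mem_gb BETWEEN 188 AND 250]
job_id=60: ✗
job_id=61: ✗
job_id=62: ✗
job_id=63: ✓ → 4186
job_id=64: ✓ → 1564
job_id=65: ✓ → 5737
job_id=66: ✗
job_id=67: ✓ → 16
job_id=68: ✓ → 5629
job_id=69: ✓ → 2050
job_id=70: ✓ → 2105
job_id=71: ✓ → 1162
cpu_sum = 4186 + 1564 + 5737 + 16 + 5629 + 2050 + 2105 + 1162 = 22449
—
[mem_gb_sum: mem_gb BETWEEN 127 AND 203 OR state = 'done']
job_id=60: ✗
job_id=61: ✗
job_id=62: ✓ → 6014
job_id=63: ✓ → 4186
job_id=64: ✗
job_id=65: ✓ → 5737
job_id=66: ✗
job_id=67: ✓ → 16
job_id=68: ✗
job_id=69: ✗
job_id=70: ✗
job_id=71: ✓ → 1162
mem_gb_sum = 6014 + 4186 + 5737 + 16 + 1162 = 17115
—
[mem_gb_count: mem_gb BETWEEN 148 AND 255]
job_id=60: ✗
job_id=61: ✗
job_id=62: ✗
job_id=63: ✓ → 1
job_id=64: ✓ → 1
job_id=65: ✓ → 1
job_id=66: ✗
job_id=67: ✗
job_id=68: ✗
job_id=69: ✓ → 1
job_id=70: ✗
job_id=71: ✓ → 1
mem_gb_count = COUNT(1, 1, 1, 1, 1) = 5

cpu_sum=22449, mem_gb_sum=17115, mem_gb_count=5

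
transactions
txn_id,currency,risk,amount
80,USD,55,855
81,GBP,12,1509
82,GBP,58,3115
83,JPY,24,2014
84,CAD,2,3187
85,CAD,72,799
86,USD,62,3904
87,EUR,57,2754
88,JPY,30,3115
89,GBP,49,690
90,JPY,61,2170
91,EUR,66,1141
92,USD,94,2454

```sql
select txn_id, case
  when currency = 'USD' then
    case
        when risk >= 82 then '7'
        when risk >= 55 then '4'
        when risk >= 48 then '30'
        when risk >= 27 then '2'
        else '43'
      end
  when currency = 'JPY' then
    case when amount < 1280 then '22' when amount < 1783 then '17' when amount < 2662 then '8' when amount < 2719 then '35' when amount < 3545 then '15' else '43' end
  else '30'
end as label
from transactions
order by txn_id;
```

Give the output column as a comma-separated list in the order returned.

txn_id=80: currency='USD' → inner[risk >= 55] → 4
txn_id=81: currency='GBP' → outer ELSE → 30
txn_id=82: currency='GBP' → outer ELSE → 30
txn_id=83: currency='JPY' → inner[amount < 2662] → 8
txn_id=84: currency='CAD' → outer ELSE → 30
txn_id=85: currency='CAD' → outer ELSE → 30
txn_id=86: currency='USD' → inner[risk >= 55] → 4
txn_id=87: currency='EUR' → outer ELSE → 30
txn_id=88: currency='JPY' → inner[amount < 3545] → 15
txn_id=89: currency='GBP' → outer ELSE → 30
txn_id=90: currency='JPY' → inner[amount < 2662] → 8
txn_id=91: currency='EUR' → outer ELSE → 30
txn_id=92: currency='USD' → inner[risk >= 82] → 7

4, 30, 30, 8, 30, 30, 4, 30, 15, 30, 8, 30, 7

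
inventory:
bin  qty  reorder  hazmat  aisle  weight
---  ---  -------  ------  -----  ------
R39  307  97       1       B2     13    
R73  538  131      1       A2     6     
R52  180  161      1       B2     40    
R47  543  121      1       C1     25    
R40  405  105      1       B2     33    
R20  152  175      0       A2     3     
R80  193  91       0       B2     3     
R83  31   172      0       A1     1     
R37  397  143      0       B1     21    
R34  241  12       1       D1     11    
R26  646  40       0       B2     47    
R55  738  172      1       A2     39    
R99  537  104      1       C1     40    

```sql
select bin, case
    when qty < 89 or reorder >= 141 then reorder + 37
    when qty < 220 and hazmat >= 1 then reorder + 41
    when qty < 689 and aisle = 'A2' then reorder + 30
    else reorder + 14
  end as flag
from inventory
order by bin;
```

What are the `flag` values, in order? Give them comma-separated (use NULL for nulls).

bin=R20: qty < 89 or reorder >= 141 → 212
bin=R26: ELSE → 54
bin=R34: ELSE → 26
bin=R37: qty < 89 or reorder >= 141 → 180
bin=R39: ELSE → 111
bin=R40: ELSE → 119
bin=R47: ELSE → 135
bin=R52: qty < 89 or reorder >= 141 → 198
bin=R55: qty < 89 or reorder >= 141 → 209
bin=R73: qty < 689 and aisle = 'A2' → 161
bin=R80: ELSE → 105
bin=R83: qty < 89 or reorder >= 141 → 209
bin=R99: ELSE → 118

212, 54, 26, 180, 111, 119, 135, 198, 209, 161, 105, 209, 118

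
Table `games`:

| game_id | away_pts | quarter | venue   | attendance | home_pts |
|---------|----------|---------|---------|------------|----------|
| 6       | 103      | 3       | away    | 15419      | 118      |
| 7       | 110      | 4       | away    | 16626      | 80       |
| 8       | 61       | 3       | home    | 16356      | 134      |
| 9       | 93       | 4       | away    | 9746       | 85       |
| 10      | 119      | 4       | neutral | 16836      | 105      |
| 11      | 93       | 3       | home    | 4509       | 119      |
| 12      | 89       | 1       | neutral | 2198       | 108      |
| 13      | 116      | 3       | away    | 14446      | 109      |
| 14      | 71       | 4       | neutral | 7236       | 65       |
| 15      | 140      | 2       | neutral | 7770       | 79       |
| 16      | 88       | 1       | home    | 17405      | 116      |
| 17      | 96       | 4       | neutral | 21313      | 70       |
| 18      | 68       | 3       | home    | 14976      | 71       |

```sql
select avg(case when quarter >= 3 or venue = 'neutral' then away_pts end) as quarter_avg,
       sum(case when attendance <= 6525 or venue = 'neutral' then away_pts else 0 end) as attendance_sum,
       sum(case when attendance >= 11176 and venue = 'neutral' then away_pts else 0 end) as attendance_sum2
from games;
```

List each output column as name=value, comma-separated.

quarter_avg=96.5833333333, attendance_sum=608, attendance_sum2=215

[quarter_avg: quarter >= 3 or venue = 'neutral']
game_id=6: ✓ → 103
game_id=7: ✓ → 110
game_id=8: ✓ → 61
game_id=9: ✓ → 93
game_id=10: ✓ → 119
game_id=11: ✓ → 93
game_id=12: ✓ → 89
game_id=13: ✓ → 116
game_id=14: ✓ → 71
game_id=15: ✓ → 140
game_id=16: ✗
game_id=17: ✓ → 96
game_id=18: ✓ → 68
quarter_avg = (103 + 110 + 61 + 93 + 119 + 93 + 89 + 116 + 71 + 140 + 96 + 68) / 12 = 96.5833333333
—
[attendance_sum: attendance <= 6525 or venue = 'neutral']
game_id=6: ✗
game_id=7: ✗
game_id=8: ✗
game_id=9: ✗
game_id=10: ✓ → 119
game_id=11: ✓ → 93
game_id=12: ✓ → 89
game_id=13: ✗
game_id=14: ✓ → 71
game_id=15: ✓ → 140
game_id=16: ✗
game_id=17: ✓ → 96
game_id=18: ✗
attendance_sum = 119 + 93 + 89 + 71 + 140 + 96 = 608
—
[attendance_sum2: attendance >= 11176 and venue = 'neutral']
game_id=6: ✗
game_id=7: ✗
game_id=8: ✗
game_id=9: ✗
game_id=10: ✓ → 119
game_id=11: ✗
game_id=12: ✗
game_id=13: ✗
game_id=14: ✗
game_id=15: ✗
game_id=16: ✗
game_id=17: ✓ → 96
game_id=18: ✗
attendance_sum2 = 119 + 96 = 215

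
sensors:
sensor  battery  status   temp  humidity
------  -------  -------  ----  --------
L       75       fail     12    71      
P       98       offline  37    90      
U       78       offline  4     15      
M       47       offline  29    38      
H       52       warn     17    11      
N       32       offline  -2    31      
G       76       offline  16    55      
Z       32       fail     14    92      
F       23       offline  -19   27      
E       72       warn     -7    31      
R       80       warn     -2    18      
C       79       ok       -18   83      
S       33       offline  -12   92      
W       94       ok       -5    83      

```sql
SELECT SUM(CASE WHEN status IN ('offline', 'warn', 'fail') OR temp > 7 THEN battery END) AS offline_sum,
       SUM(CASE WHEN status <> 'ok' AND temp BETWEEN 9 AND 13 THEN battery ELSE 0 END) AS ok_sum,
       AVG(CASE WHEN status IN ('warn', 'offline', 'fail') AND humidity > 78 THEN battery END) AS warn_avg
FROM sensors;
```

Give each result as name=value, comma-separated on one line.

offline_sum=698, ok_sum=75, warn_avg=54.3333333333

[offline_sum: status IN ('offline', 'warn', 'fail') OR temp > 7]
sensor=L: ✓ → 75
sensor=P: ✓ → 98
sensor=U: ✓ → 78
sensor=M: ✓ → 47
sensor=H: ✓ → 52
sensor=N: ✓ → 32
sensor=G: ✓ → 76
sensor=Z: ✓ → 32
sensor=F: ✓ → 23
sensor=E: ✓ → 72
sensor=R: ✓ → 80
sensor=C: ✗
sensor=S: ✓ → 33
sensor=W: ✗
offline_sum = 75 + 98 + 78 + 47 + 52 + 32 + 76 + 32 + 23 + 72 + 80 + 33 = 698
—
[ok_sum: status <> 'ok' AND temp BETWEEN 9 AND 13]
sensor=L: ✓ → 75
sensor=P: ✗
sensor=U: ✗
sensor=M: ✗
sensor=H: ✗
sensor=N: ✗
sensor=G: ✗
sensor=Z: ✗
sensor=F: ✗
sensor=E: ✗
sensor=R: ✗
sensor=C: ✗
sensor=S: ✗
sensor=W: ✗
ok_sum = 75
—
[warn_avg: status IN ('warn', 'offline', 'fail') AND humidity > 78]
sensor=L: ✗
sensor=P: ✓ → 98
sensor=U: ✗
sensor=M: ✗
sensor=H: ✗
sensor=N: ✗
sensor=G: ✗
sensor=Z: ✓ → 32
sensor=F: ✗
sensor=E: ✗
sensor=R: ✗
sensor=C: ✗
sensor=S: ✓ → 33
sensor=W: ✗
warn_avg = (98 + 32 + 33) / 3 = 54.3333333333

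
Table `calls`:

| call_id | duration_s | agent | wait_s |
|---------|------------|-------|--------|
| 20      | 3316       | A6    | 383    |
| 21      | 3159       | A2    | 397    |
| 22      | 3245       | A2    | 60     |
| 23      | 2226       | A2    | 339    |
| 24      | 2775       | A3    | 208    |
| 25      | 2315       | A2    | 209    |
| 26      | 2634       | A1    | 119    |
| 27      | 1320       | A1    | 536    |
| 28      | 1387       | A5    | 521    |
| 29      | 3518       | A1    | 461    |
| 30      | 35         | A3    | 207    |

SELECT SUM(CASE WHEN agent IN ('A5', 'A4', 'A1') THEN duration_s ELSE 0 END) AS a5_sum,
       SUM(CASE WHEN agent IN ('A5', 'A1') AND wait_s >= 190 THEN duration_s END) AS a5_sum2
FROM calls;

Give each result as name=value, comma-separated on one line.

a5_sum=8859, a5_sum2=6225

[a5_sum: agent IN ('A5', 'A4', 'A1')]
call_id=20: ✗
call_id=21: ✗
call_id=22: ✗
call_id=23: ✗
call_id=24: ✗
call_id=25: ✗
call_id=26: ✓ → 2634
call_id=27: ✓ → 1320
call_id=28: ✓ → 1387
call_id=29: ✓ → 3518
call_id=30: ✗
a5_sum = 2634 + 1320 + 1387 + 3518 = 8859
—
[a5_sum2: agent IN ('A5', 'A1') AND wait_s >= 190]
call_id=20: ✗
call_id=21: ✗
call_id=22: ✗
call_id=23: ✗
call_id=24: ✗
call_id=25: ✗
call_id=26: ✗
call_id=27: ✓ → 1320
call_id=28: ✓ → 1387
call_id=29: ✓ → 3518
call_id=30: ✗
a5_sum2 = 1320 + 1387 + 3518 = 6225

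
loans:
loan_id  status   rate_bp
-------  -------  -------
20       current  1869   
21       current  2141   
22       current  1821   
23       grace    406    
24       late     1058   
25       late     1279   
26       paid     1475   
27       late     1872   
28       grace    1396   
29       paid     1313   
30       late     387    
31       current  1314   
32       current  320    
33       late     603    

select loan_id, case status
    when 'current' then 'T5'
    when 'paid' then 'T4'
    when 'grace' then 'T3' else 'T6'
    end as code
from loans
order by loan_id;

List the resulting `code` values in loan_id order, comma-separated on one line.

loan_id=20: status='current' → T5
loan_id=21: status='current' → T5
loan_id=22: status='current' → T5
loan_id=23: status='grace' → T3
loan_id=24: ELSE → T6
loan_id=25: ELSE → T6
loan_id=26: status='paid' → T4
loan_id=27: ELSE → T6
loan_id=28: status='grace' → T3
loan_id=29: status='paid' → T4
loan_id=30: ELSE → T6
loan_id=31: status='current' → T5
loan_id=32: status='current' → T5
loan_id=33: ELSE → T6

T5, T5, T5, T3, T6, T6, T4, T6, T3, T4, T6, T5, T5, T6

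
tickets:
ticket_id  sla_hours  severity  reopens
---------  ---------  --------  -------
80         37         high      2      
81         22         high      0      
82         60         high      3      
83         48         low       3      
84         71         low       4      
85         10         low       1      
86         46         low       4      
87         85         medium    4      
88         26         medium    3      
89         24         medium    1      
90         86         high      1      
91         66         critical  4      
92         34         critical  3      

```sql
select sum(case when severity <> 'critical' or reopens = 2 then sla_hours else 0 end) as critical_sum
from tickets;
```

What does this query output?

ticket_id=80: ✓ → 37
ticket_id=81: ✓ → 22
ticket_id=82: ✓ → 60
ticket_id=83: ✓ → 48
ticket_id=84: ✓ → 71
ticket_id=85: ✓ → 10
ticket_id=86: ✓ → 46
ticket_id=87: ✓ → 85
ticket_id=88: ✓ → 26
ticket_id=89: ✓ → 24
ticket_id=90: ✓ → 86
ticket_id=91: ✗
ticket_id=92: ✗
critical_sum = 37 + 22 + 60 + 48 + 71 + 10 + 46 + 85 + 26 + 24 + 86 = 515

515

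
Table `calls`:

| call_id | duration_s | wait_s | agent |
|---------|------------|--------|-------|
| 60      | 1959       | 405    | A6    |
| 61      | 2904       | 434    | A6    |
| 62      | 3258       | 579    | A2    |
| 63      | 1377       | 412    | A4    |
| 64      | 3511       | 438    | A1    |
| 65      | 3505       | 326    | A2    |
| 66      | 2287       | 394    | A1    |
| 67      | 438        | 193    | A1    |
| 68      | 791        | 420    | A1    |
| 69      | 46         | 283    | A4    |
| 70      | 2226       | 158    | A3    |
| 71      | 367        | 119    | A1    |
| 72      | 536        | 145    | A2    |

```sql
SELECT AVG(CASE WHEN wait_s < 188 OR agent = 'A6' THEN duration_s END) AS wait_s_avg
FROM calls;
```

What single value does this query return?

call_id=60: ✓ → 1959
call_id=61: ✓ → 2904
call_id=62: ✗
call_id=63: ✗
call_id=64: ✗
call_id=65: ✗
call_id=66: ✗
call_id=67: ✗
call_id=68: ✗
call_id=69: ✗
call_id=70: ✓ → 2226
call_id=71: ✓ → 367
call_id=72: ✓ → 536
wait_s_avg = (1959 + 2904 + 2226 + 367 + 536) / 5 = 1598.4

1598.4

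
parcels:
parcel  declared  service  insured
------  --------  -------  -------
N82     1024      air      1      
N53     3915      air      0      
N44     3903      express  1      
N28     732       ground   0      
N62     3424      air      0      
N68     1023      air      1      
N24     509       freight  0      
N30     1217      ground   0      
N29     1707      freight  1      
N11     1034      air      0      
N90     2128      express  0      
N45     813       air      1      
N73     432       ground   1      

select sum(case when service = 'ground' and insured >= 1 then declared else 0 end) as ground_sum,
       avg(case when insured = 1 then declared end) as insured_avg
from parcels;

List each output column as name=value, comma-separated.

ground_sum=432, insured_avg=1483.6666666667

[ground_sum: service = 'ground' and insured >= 1]
parcel=N82: ✗
parcel=N53: ✗
parcel=N44: ✗
parcel=N28: ✗
parcel=N62: ✗
parcel=N68: ✗
parcel=N24: ✗
parcel=N30: ✗
parcel=N29: ✗
parcel=N11: ✗
parcel=N90: ✗
parcel=N45: ✗
parcel=N73: ✓ → 432
ground_sum = 432
—
[insured_avg: insured = 1]
parcel=N82: ✓ → 1024
parcel=N53: ✗
parcel=N44: ✓ → 3903
parcel=N28: ✗
parcel=N62: ✗
parcel=N68: ✓ → 1023
parcel=N24: ✗
parcel=N30: ✗
parcel=N29: ✓ → 1707
parcel=N11: ✗
parcel=N90: ✗
parcel=N45: ✓ → 813
parcel=N73: ✓ → 432
insured_avg = (1024 + 3903 + 1023 + 1707 + 813 + 432) / 6 = 1483.6666666667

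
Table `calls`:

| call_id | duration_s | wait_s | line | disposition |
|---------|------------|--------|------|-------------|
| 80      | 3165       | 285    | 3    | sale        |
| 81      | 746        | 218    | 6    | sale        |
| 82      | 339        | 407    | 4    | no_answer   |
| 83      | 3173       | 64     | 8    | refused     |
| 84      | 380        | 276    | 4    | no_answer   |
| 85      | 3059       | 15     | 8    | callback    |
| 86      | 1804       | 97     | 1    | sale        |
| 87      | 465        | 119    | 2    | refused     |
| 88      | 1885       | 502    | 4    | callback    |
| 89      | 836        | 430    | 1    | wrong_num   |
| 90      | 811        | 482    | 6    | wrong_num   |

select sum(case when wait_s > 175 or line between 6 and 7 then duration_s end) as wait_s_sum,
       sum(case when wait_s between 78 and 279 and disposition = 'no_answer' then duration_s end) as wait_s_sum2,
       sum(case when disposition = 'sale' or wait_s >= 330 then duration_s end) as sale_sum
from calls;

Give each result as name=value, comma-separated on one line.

[wait_s_sum: wait_s > 175 or line between 6 and 7]
call_id=80: ✓ → 3165
call_id=81: ✓ → 746
call_id=82: ✓ → 339
call_id=83: ✗
call_id=84: ✓ → 380
call_id=85: ✗
call_id=86: ✗
call_id=87: ✗
call_id=88: ✓ → 1885
call_id=89: ✓ → 836
call_id=90: ✓ → 811
wait_s_sum = 3165 + 746 + 339 + 380 + 1885 + 836 + 811 = 8162
—
[wait_s_sum2: wait_s between 78 and 279 and disposition = 'no_answer']
call_id=80: ✗
call_id=81: ✗
call_id=82: ✗
call_id=83: ✗
call_id=84: ✓ → 380
call_id=85: ✗
call_id=86: ✗
call_id=87: ✗
call_id=88: ✗
call_id=89: ✗
call_id=90: ✗
wait_s_sum2 = 380
—
[sale_sum: disposition = 'sale' or wait_s >= 330]
call_id=80: ✓ → 3165
call_id=81: ✓ → 746
call_id=82: ✓ → 339
call_id=83: ✗
call_id=84: ✗
call_id=85: ✗
call_id=86: ✓ → 1804
call_id=87: ✗
call_id=88: ✓ → 1885
call_id=89: ✓ → 836
call_id=90: ✓ → 811
sale_sum = 3165 + 746 + 339 + 1804 + 1885 + 836 + 811 = 9586

wait_s_sum=8162, wait_s_sum2=380, sale_sum=9586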